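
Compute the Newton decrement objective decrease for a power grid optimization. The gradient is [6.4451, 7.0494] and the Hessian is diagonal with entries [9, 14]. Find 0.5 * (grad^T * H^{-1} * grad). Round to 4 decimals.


Step 1: H is diagonal, so H^(-1) * g = [0.7161, 0.5035].
Step 2: g^T H^(-1) g = sum_i g_i^2 / H_ii
  = (6.4451)^2/9 + (7.0494)^2/14
  = 4.6155 + 3.5496 = 8.1651
Step 3: Objective decrease = 0.5 * g^T H^(-1) g = 4.0825


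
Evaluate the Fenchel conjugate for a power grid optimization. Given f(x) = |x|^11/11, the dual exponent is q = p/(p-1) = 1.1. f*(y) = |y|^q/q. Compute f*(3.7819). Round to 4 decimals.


The conjugate exponent q satisfies 1/p + 1/q = 1.
p = 11, so q = 11/(11 - 1) = 1.1
|y|^q = 3.7819^1.1 = 4.32
f*(3.7819) = 4.32 / 1.1 = 3.9272


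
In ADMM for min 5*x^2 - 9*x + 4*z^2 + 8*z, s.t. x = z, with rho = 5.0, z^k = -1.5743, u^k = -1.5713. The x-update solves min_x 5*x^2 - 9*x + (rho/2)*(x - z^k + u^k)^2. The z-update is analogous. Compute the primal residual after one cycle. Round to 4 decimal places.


ADMM iteration with rho = 5.0, z^k = -1.5743, u^k = -1.5713
Step 1: x-update.
Minimize 5*x^2 - 9*x + (5.0/2)*(x + 1.5743 - 1.5713)^2
FOC: (2*5 + 5.0)*x = 9 + 5.0*(-1.5743 + 1.5713)
x^{k+1} = 0.599
Step 2: z-update.
Minimize 4*z^2 + 8*z + (5.0/2)*(0.599 - z - 1.5713)^2
FOC: (2*4 + 5.0)*z = -8 + 5.0*(0.599 - 1.5713)
z^{k+1} = -0.9893
Step 3: u-update.
u^{k+1} = -1.5713 + 0.599 + 0.9893 = 0.017
Step 4: Primal residual = |0.599 + 0.9893| = 1.5883


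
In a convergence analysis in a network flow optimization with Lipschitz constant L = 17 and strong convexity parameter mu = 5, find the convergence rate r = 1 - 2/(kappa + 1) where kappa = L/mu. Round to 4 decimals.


Step 1: Compute the condition number.
kappa = L/mu = 17/5 = 3.4
Step 2: Compute the convergence rate.
r = 1 - 2/(kappa + 1) = 1 - 2*mu/(L + mu) = (L - mu)/(L + mu) = 12/22 = 0.5455


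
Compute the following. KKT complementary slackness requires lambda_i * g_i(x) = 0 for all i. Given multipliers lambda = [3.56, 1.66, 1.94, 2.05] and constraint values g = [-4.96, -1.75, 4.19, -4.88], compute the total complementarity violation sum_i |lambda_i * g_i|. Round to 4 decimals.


KKT complementary slackness check:
lambda_1 * g_1 = 3.56 * -4.96 = -17.6576
lambda_2 * g_2 = 1.66 * -1.75 = -2.905
lambda_3 * g_3 = 1.94 * 4.19 = 8.1286
lambda_4 * g_4 = 2.05 * -4.88 = -10.004
Total violation = 17.6576 + 2.905 + 8.1286 + 10.004 = 38.6952


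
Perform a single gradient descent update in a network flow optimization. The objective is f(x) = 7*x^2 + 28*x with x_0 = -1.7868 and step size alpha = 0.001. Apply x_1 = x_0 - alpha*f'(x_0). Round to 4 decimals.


We compute the gradient at x_0 and apply the update.
f'(x) = 14*x + 28
f'(-1.7868) = 14*-1.7868 + 28 = 2.9848
x_1 = -1.7868 - 0.001*2.9848 = -1.7898


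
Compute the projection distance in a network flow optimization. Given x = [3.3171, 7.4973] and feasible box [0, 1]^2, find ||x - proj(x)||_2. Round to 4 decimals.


Project each component onto [0, 1].
clip(3.3171) = 1.0, clip(7.4973) = 1.0
Projection = [1.0, 1.0]
Squared diffs: [5.369, 42.2149]
Distance = sqrt(47.5839) = 6.8981


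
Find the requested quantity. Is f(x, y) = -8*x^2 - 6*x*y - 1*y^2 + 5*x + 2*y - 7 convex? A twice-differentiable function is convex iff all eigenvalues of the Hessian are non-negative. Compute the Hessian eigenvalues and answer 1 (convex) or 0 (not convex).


The Hessian of f(x,y) = -8*x^2 - 6*x*y - 1*y^2 + 5*x + 2*y - 7 is:
H = [[-16, -6], [-6, -2]]
Trace = -16 - 2 = -18
Determinant = -16*-2 - (-6)^2 = -4
Discriminant = (-18)^2 - 4*-4 = 340.0
Eigenvalues: lambda_1 = -18.2195, lambda_2 = 0.2195
The function is not convex.

0


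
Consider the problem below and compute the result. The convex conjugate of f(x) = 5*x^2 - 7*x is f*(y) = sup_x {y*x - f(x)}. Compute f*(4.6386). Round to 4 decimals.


f*(y) = sup_x {y*x - a*x^2 - b*x} = sup_x {(y-b)*x - a*x^2}
FOC: (y - b) - 2a*x = 0 => x* = (y - b)/(2a)
x* = (4.6386 + 7)/(2*5) = 1.1639
f*(4.6386) = (y-b)^2/(4a) = (4.6386 + 7)^2/(4*5)
= 135.457/20 = 6.7729


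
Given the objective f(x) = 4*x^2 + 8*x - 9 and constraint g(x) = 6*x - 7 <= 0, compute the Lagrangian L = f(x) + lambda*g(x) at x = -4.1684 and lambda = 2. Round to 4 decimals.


Step 1: Evaluate f(x).
f(-4.1684) = 4*(-4.1684)^2 + 8*(-4.1684) - 9 = 27.155
Step 2: Evaluate g(x).
g(-4.1684) = 6*-4.1684 - 7 = -32.0104
Step 3: Compute Lagrangian.
L = 27.155 + 2*-32.0104 = -36.8658


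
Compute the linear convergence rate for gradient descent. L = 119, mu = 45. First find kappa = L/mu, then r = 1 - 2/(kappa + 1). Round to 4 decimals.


Step 1: Compute the condition number.
kappa = L/mu = 119/45 = 2.6444
Step 2: Compute the convergence rate.
r = 1 - 2/(kappa + 1) = 1 - 2*mu/(L + mu) = (L - mu)/(L + mu) = 74/164 = 0.4512


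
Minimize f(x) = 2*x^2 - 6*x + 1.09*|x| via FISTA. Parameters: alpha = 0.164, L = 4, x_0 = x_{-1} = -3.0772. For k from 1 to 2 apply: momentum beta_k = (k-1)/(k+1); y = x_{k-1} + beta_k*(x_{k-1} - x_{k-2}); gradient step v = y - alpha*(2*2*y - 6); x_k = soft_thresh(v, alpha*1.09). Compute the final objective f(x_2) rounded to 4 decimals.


FISTA on f(x) = 2*x^2 - 6*x + 1.09*|x|
L = 4, alpha = 0.164
Iteration 1: beta = 0.0, y = -3.0772 + 0.0*(-3.0772 + 3.0772) = -3.0772
  grad(y) = -18.3088, v = y - alpha*grad = -0.0746
  prox(v) = soft_thresh(-0.0746, 0.1788) = 0.0
Iteration 2: beta = 0.3333, y = 0.0 + 0.3333*(0.0 + 3.0772) = 1.0257
  grad(y) = -1.8971, v = y - alpha*grad = 1.3369
  prox(v) = soft_thresh(1.3369, 0.1788) = 1.1581
f(x_2) = 2*1.1581^2 - 6*1.1581 + 1.09*|1.1581| = -3.0039


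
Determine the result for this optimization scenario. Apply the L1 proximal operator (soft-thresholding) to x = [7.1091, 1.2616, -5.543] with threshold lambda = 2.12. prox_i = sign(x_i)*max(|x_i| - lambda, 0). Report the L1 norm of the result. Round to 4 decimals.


Soft-thresholding with lambda = 2.12:
prox(7.1091) = sign(7.1091)*max(|7.1091| - 2.12, 0) = 4.9891
prox(1.2616) = sign(1.2616)*max(|1.2616| - 2.12, 0) = 0.0
prox(-5.543) = sign(-5.543)*max(|-5.543| - 2.12, 0) = -3.423
prox(x) = [4.9891, 0.0, -3.423]
||prox(x)||_1 = 4.9891 + 0.0 + 3.423 = 8.4121


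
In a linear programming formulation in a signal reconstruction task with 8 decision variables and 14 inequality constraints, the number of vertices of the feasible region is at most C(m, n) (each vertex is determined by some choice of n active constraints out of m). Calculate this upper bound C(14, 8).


Each vertex corresponds to some choice of n active constraints out of m, so the number of vertices is at most C(m, n) = m! / (n!(m-n)!).
m = 14, n = 8
Numerator: 14 * 13 * 12 * 11 * 10 * 9 * 8 * 7
Denominator: 8! = 40320
C(14, 8) = 3003


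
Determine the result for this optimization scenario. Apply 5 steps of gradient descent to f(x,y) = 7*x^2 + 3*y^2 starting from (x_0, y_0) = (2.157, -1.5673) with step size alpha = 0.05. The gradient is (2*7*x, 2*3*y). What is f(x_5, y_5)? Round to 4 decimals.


Gradient descent on f(x,y) = 7*x^2 + 3*y^2.
Starting point: (2.157, -1.5673), alpha = 0.05
Step 1: grad_x = 2*7*2.157 = 30.198, grad_y = 2*3*-1.5673 = -9.4038
  x_1 = 2.157 - 0.05*30.198 = 0.6471
  y_1 = -1.5673 - 0.05*-9.4038 = -1.0971
Step 2: grad_x = 2*7*0.6471 = 9.0594, grad_y = 2*3*-1.0971 = -6.5827
  x_2 = 0.6471 - 0.05*9.0594 = 0.1941
  y_2 = -1.0971 - 0.05*-6.5827 = -0.768
Step 3: grad_x = 2*7*0.1941 = 2.7178, grad_y = 2*3*-0.768 = -4.6079
  x_3 = 0.1941 - 0.05*2.7178 = 0.0582
  y_3 = -0.768 - 0.05*-4.6079 = -0.5376
Step 4: grad_x = 2*7*0.0582 = 0.8153, grad_y = 2*3*-0.5376 = -3.2255
  x_4 = 0.0582 - 0.05*0.8153 = 0.0175
  y_4 = -0.5376 - 0.05*-3.2255 = -0.3763
Step 5: grad_x = 2*7*0.0175 = 0.2446, grad_y = 2*3*-0.3763 = -2.2579
  x_5 = 0.0175 - 0.05*0.2446 = 0.0052
  y_5 = -0.3763 - 0.05*-2.2579 = -0.2634
f(0.0052, -0.2634) = 7*0.0052^2 + 3*(-0.2634)^2 = 0.2084


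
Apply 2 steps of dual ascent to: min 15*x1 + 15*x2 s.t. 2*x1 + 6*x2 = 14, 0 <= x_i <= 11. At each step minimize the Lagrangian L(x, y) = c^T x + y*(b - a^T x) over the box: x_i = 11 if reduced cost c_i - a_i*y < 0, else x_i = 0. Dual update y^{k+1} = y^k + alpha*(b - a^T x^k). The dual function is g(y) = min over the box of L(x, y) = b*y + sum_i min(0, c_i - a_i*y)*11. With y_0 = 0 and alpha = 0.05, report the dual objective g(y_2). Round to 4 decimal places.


Dual ascent for LP: min 15*x1 + 15*x2, 2*x1 + 6*x2 = 14, 0 <= x_i <= 11
Step 1: y^k = 0.0, reduced costs: (15.0, 15.0)
  x^k = (0.0, 0.0), subgradient = b - a^T x = 14.0
  y^{k+1} = 0.0 + 0.05*14.0 = 0.7
Step 2: y^k = 0.7, reduced costs: (13.6, 10.8)
  x^k = (0.0, 0.0), subgradient = b - a^T x = 14.0
  y^{k+1} = 0.7 + 0.05*14.0 = 1.4
Dual objective at y_2 = 1.4: reduced costs (12.2, 6.6), box minimizer x = (0.0, 0.0)
g(y_2) = b*y + (c1 - a1*y)*x1 + (c2 - a2*y)*x2 = 14*1.4 + 12.2*0.0 + 6.6*0.0 = 19.6 + 0.0 + 0.0 = 19.6


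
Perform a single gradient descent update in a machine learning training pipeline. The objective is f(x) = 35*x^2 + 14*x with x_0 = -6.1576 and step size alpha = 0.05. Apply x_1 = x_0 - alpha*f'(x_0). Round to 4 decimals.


We compute the gradient at x_0 and apply the update.
f'(x) = 70*x + 14
f'(-6.1576) = 70*-6.1576 + 14 = -417.032
x_1 = -6.1576 - 0.05*-417.032 = 14.694


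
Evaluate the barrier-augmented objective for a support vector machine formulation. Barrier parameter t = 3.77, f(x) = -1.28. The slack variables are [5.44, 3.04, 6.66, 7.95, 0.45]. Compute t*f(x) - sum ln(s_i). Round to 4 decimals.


Step 1: Compute log-barrier.
ln values: [1.6938, 1.1119, 1.8961, 2.0732, -0.7985]
phi = -(1.6938 + 1.1119 + 1.8961 + 2.0732 - 0.7985) = -5.9764
Step 2: Compute augmented objective.
t*f(x) = 3.77*-1.28 = -4.8256
Total = -4.8256 - 5.9764 = -10.802


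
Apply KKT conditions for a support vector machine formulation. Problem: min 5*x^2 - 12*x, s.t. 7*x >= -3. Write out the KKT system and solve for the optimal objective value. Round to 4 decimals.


Step 1: Try lambda = 0 (constraint inactive).
Stationarity: 2*5*x - 12 = 0
x* = 12/(2*5) = 1.2
Check constraint: 7*1.2 = 8.4 >= -3 -- satisfied.
Step 2: Compute optimal value.
f(x*) = 5*1.2^2 - 12*1.2 = -7.2


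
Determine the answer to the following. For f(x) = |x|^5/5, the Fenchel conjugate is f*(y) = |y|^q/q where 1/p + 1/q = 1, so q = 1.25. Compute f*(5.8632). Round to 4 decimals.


The conjugate exponent q satisfies 1/p + 1/q = 1.
p = 5, so q = 5/(5 - 1) = 1.25
|y|^q = 5.8632^1.25 = 9.1236
f*(5.8632) = 9.1236 / 1.25 = 7.2989


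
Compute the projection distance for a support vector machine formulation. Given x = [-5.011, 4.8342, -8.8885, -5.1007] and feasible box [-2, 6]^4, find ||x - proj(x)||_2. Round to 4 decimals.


Project each component onto [-2, 6].
clip(-5.011) = -2.0, clip(4.8342) = 4.8342, clip(-8.8885) = -2.0, clip(-5.1007) = -2.0
Projection = [-2.0, 4.8342, -2.0, -2.0]
Squared diffs: [9.0661, 0.0, 47.4514, 9.6143]
Distance = sqrt(66.1318) = 8.1322


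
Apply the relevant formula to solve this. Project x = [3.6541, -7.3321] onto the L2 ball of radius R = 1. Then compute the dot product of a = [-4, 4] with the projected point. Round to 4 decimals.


Step 1: Compute ||x|| (intermediates to 6 decimals).
||x|| = sqrt(3.6541^2 + (-7.3321)^2) = 8.1922
Step 2: Project.
Since ||x|| > R, scale = R/||x|| = 1/8.1922 = 0.122067, proj(x) = scale * x
proj(x) = [0.446045, -0.895007]
Step 3: Dot product.
a^T * proj(x) = -4*0.446045 + 4*(-0.895007) = -5.3642


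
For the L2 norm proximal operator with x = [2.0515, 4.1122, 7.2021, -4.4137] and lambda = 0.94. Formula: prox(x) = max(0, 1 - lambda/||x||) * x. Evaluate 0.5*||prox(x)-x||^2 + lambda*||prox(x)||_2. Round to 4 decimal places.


Step 1: Compute ||x||.
||x|| = 9.6161
Step 2: Compute scaling factor.
scale = max(0, 1 - 0.94/9.6161) = 0.9022
Step 3: prox(x) = [1.851, 3.7102, 6.4981, -3.9822]
||prox(x)|| = 8.6761
Step 4: Proximal objective.
0.5*||prox-x||^2 = 0.4418
lambda*||prox|| = 8.1555
Total = 8.5974


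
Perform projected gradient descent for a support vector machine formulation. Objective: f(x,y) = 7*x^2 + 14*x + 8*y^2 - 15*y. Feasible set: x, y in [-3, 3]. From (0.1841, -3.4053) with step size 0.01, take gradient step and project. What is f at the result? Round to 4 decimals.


Step 1: Compute gradient at (0.1841, -3.4053).
grad_x = 2*7*0.1841 + 14 = 16.5774
grad_y = 2*8*-3.4053 - 15 = -69.4848
Step 2: Gradient step.
x_raw = 0.1841 - 0.01*16.5774 = 0.0183
y_raw = -3.4053 - 0.01*-69.4848 = -2.7105
Step 3: Project onto [-3, 3].
x_proj = clip(0.0183) = 0.0183
y_proj = clip(-2.7105) = -2.7105
Step 4: Evaluate f.
f(0.0183, -2.7105) = 99.6881


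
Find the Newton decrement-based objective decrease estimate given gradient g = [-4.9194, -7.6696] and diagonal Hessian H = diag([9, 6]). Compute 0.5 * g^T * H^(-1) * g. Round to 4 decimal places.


Step 1: H is diagonal, so H^(-1) * g = [-0.5466, -1.2783].
Step 2: g^T H^(-1) g = sum_i g_i^2 / H_ii
  = (-4.9194)^2/9 + (-7.6696)^2/6
  = 2.6889 + 9.8038 = 12.4927
Step 3: Objective decrease = 0.5 * g^T H^(-1) g = 6.2464


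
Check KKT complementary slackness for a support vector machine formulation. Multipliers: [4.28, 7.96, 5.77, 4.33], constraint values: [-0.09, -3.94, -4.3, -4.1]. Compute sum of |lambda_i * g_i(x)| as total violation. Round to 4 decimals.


KKT complementary slackness check:
lambda_1 * g_1 = 4.28 * -0.09 = -0.3852
lambda_2 * g_2 = 7.96 * -3.94 = -31.3624
lambda_3 * g_3 = 5.77 * -4.3 = -24.811
lambda_4 * g_4 = 4.33 * -4.1 = -17.753
Total violation = 0.3852 + 31.3624 + 24.811 + 17.753 = 74.3116


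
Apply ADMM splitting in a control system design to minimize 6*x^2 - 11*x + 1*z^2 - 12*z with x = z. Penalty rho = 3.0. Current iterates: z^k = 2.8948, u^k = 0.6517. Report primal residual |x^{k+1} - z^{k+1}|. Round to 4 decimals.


ADMM iteration with rho = 3.0, z^k = 2.8948, u^k = 0.6517
Step 1: x-update.
Minimize 6*x^2 - 11*x + (3.0/2)*(x - 2.8948 + 0.6517)^2
FOC: (2*6 + 3.0)*x = 11 + 3.0*(2.8948 - 0.6517)
x^{k+1} = 1.182
Step 2: z-update.
Minimize 1*z^2 - 12*z + (3.0/2)*(1.182 - z + 0.6517)^2
FOC: (2*1 + 3.0)*z = 12 + 3.0*(1.182 + 0.6517)
z^{k+1} = 3.5002
Step 3: u-update.
u^{k+1} = 0.6517 + 1.182 - 3.5002 = -1.6665
Step 4: Primal residual = |1.182 - 3.5002| = 2.3182


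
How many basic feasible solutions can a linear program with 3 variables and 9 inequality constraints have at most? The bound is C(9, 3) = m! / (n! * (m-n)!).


Each vertex corresponds to some choice of n active constraints out of m, so the number of vertices is at most C(m, n) = m! / (n!(m-n)!).
m = 9, n = 3
Numerator: 9 * 8 * 7
Denominator: 3! = 6
C(9, 3) = 84


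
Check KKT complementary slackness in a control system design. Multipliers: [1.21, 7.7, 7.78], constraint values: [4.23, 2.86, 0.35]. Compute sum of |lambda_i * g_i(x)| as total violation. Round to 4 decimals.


KKT complementary slackness check:
lambda_1 * g_1 = 1.21 * 4.23 = 5.1183
lambda_2 * g_2 = 7.7 * 2.86 = 22.022
lambda_3 * g_3 = 7.78 * 0.35 = 2.723
Total violation = 5.1183 + 22.022 + 2.723 = 29.8633


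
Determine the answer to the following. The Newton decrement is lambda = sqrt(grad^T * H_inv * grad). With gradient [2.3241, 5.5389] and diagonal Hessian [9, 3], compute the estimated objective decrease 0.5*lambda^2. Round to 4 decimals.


Step 1: H is diagonal, so H^(-1) * g = [0.2582, 1.8463].
Step 2: g^T H^(-1) g = sum_i g_i^2 / H_ii
  = (2.3241)^2/9 + (5.5389)^2/3
  = 0.6002 + 10.2265 = 10.8266
Step 3: Objective decrease = 0.5 * g^T H^(-1) g = 5.4133


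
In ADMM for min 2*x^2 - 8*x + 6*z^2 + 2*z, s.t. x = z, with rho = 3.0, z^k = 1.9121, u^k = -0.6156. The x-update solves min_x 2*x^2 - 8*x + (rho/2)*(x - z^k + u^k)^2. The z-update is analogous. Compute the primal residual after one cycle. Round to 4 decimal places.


ADMM iteration with rho = 3.0, z^k = 1.9121, u^k = -0.6156
Step 1: x-update.
Minimize 2*x^2 - 8*x + (3.0/2)*(x - 1.9121 - 0.6156)^2
FOC: (2*2 + 3.0)*x = 8 + 3.0*(1.9121 + 0.6156)
x^{k+1} = 2.2262
Step 2: z-update.
Minimize 6*z^2 + 2*z + (3.0/2)*(2.2262 - z - 0.6156)^2
FOC: (2*6 + 3.0)*z = -2 + 3.0*(2.2262 - 0.6156)
z^{k+1} = 0.1888
Step 3: u-update.
u^{k+1} = -0.6156 + 2.2262 - 0.1888 = 1.4218
Step 4: Primal residual = |2.2262 - 0.1888| = 2.0374


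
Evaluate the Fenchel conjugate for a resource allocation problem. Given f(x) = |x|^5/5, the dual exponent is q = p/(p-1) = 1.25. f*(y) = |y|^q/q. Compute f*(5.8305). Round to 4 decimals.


The conjugate exponent q satisfies 1/p + 1/q = 1.
p = 5, so q = 5/(5 - 1) = 1.25
|y|^q = 5.8305^1.25 = 9.0601
f*(5.8305) = 9.0601 / 1.25 = 7.2481


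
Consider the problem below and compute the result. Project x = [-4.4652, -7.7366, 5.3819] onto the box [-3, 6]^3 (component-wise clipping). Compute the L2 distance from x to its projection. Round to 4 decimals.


Project each component onto [-3, 6].
clip(-4.4652) = -3.0, clip(-7.7366) = -3.0, clip(5.3819) = 5.3819
Projection = [-3.0, -3.0, 5.3819]
Squared diffs: [2.1468, 22.4354, 0.0]
Distance = sqrt(24.5822) = 4.958


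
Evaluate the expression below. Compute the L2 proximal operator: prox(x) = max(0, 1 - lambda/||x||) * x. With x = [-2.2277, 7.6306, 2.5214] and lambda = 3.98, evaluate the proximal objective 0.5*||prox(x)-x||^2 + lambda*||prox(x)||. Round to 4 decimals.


Step 1: Compute ||x||.
||x|| = 8.3394
Step 2: Compute scaling factor.
scale = max(0, 1 - 3.98/8.3394) = 0.5227
Step 3: prox(x) = [-1.1645, 3.9889, 1.3181]
||prox(x)|| = 4.3594
Step 4: Proximal objective.
0.5*||prox-x||^2 = 7.9202
lambda*||prox|| = 17.3504
Total = 25.2707


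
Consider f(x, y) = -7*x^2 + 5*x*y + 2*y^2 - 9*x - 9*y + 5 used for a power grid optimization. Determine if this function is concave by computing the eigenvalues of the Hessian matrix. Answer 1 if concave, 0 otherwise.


The Hessian of f(x,y) = -7*x^2 + 5*x*y + 2*y^2 - 9*x - 9*y + 5 is:
H = [[-14, 5], [5, 4]]
Trace = -14 + 4 = -10
Determinant = -14*4 - (5)^2 = -81
Discriminant = (-10)^2 - 4*-81 = 424.0
Eigenvalues: lambda_1 = -15.2956, lambda_2 = 5.2956
The function is not concave.

0


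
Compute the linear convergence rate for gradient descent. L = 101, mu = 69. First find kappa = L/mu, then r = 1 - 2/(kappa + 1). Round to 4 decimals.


Step 1: Compute the condition number.
kappa = L/mu = 101/69 = 1.4638
Step 2: Compute the convergence rate.
r = 1 - 2/(kappa + 1) = 1 - 2*mu/(L + mu) = (L - mu)/(L + mu) = 32/170 = 0.1882


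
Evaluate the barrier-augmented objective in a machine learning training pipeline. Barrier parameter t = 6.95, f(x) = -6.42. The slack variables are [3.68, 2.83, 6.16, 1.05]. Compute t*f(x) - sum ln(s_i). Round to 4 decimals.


Step 1: Compute log-barrier.
ln values: [1.3029, 1.0403, 1.8181, 0.0488]
phi = -(1.3029 + 1.0403 + 1.8181 + 0.0488) = -4.2101
Step 2: Compute augmented objective.
t*f(x) = 6.95*-6.42 = -44.619
Total = -44.619 - 4.2101 = -48.8291


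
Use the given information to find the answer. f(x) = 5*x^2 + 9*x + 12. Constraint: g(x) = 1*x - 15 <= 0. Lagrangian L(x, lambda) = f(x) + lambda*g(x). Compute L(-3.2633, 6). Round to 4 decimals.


Step 1: Evaluate f(x).
f(-3.2633) = 5*(-3.2633)^2 + 9*(-3.2633) + 12 = 35.8759
Step 2: Evaluate g(x).
g(-3.2633) = 1*-3.2633 - 15 = -18.2633
Step 3: Compute Lagrangian.
L = 35.8759 + 6*-18.2633 = -73.7039


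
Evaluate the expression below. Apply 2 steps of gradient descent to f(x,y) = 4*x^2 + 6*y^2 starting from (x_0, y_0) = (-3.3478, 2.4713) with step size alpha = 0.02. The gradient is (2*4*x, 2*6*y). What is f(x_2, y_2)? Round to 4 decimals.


Gradient descent on f(x,y) = 4*x^2 + 6*y^2.
Starting point: (-3.3478, 2.4713), alpha = 0.02
Step 1: grad_x = 2*4*-3.3478 = -26.7824, grad_y = 2*6*2.4713 = 29.6556
  x_1 = -3.3478 - 0.02*-26.7824 = -2.8122
  y_1 = 2.4713 - 0.02*29.6556 = 1.8782
Step 2: grad_x = 2*4*-2.8122 = -22.4972, grad_y = 2*6*1.8782 = 22.5383
  x_2 = -2.8122 - 0.02*-22.4972 = -2.3622
  y_2 = 1.8782 - 0.02*22.5383 = 1.4274
f(-2.3622, 1.4274) = 4*(-2.3622)^2 + 6*1.4274^2 = 34.5453


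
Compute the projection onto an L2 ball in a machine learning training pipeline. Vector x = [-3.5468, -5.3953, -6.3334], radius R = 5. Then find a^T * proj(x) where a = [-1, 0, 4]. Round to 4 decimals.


Step 1: Compute ||x|| (intermediates to 6 decimals).
||x|| = sqrt((-3.5468)^2 + (-5.3953)^2 + (-6.3334)^2) = 9.044391
Step 2: Project.
Since ||x|| > R, scale = R/||x|| = 5/9.044391 = 0.552829, proj(x) = scale * x
proj(x) = [-1.960774, -2.982678, -3.501287]
Step 3: Dot product.
a^T * proj(x) = -1*(-1.960774) + 0*(-2.982678) + 4*(-3.501287) = -12.0444


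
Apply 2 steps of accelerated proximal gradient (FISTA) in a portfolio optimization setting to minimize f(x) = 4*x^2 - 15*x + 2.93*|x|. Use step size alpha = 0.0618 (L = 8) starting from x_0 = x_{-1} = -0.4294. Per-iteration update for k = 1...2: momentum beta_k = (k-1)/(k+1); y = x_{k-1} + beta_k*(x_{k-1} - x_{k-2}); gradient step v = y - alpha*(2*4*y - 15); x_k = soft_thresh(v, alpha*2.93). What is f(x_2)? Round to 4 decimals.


FISTA on f(x) = 4*x^2 - 15*x + 2.93*|x|
L = 8, alpha = 0.0618
Iteration 1: beta = 0.0, y = -0.4294 + 0.0*(-0.4294 + 0.4294) = -0.4294
  grad(y) = -18.4352, v = y - alpha*grad = 0.7099
  prox(v) = soft_thresh(0.7099, 0.1811) = 0.5288
Iteration 2: beta = 0.3333, y = 0.5288 + 0.3333*(0.5288 + 0.4294) = 0.8482
  grad(y) = -8.2142, v = y - alpha*grad = 1.3559
  prox(v) = soft_thresh(1.3559, 0.1811) = 1.1748
f(x_2) = 4*1.1748^2 - 15*1.1748 + 2.93*|1.1748| = -8.6592


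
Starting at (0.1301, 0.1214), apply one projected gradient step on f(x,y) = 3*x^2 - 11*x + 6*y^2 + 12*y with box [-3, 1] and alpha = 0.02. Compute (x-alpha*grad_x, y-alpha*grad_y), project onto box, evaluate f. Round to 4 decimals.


Step 1: Compute gradient at (0.1301, 0.1214).
grad_x = 2*3*0.1301 - 11 = -10.2194
grad_y = 2*6*0.1214 + 12 = 13.4568
Step 2: Gradient step.
x_raw = 0.1301 - 0.02*-10.2194 = 0.3345
y_raw = 0.1214 - 0.02*13.4568 = -0.1477
Step 3: Project onto [-3, 1].
x_proj = clip(0.3345) = 0.3345
y_proj = clip(-0.1477) = -0.1477
Step 4: Evaluate f.
f(0.3345, -0.1477) = -4.9856


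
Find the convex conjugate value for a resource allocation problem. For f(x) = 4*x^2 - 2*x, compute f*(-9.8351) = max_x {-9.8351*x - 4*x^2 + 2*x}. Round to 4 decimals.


f*(y) = sup_x {y*x - a*x^2 - b*x} = sup_x {(y-b)*x - a*x^2}
FOC: (y - b) - 2a*x = 0 => x* = (y - b)/(2a)
x* = (-9.8351 + 2)/(2*4) = -0.9794
f*(-9.8351) = (y-b)^2/(4a) = (-9.8351 + 2)^2/(4*4)
= 61.3888/16 = 3.8368


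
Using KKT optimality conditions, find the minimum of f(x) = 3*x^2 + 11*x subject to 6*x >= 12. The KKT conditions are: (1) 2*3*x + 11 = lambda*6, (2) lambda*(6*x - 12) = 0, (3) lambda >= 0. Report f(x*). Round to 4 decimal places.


Step 1: Try lambda = 0 (constraint inactive).
x_unc = -11/(2*3) = -1.8333
Check: 6*-1.8333 = -10.9998 < 12 -- violated!
Step 2: Constraint must be active: 6*x = 12
x* = 12/6 = 2.0
lambda = (2*3*2.0 + 11)/6 = 3.8333
Step 3: Compute optimal value.
f(x*) = 3*2.0^2 + 11*2.0 = 34.0


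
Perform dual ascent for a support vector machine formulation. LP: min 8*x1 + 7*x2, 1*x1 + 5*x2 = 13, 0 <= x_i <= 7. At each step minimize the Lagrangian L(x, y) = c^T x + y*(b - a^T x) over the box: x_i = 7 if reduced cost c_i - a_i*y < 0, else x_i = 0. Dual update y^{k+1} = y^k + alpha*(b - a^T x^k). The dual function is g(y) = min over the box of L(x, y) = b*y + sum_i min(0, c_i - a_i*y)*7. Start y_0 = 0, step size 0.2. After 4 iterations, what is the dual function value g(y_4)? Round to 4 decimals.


Dual ascent for LP: min 8*x1 + 7*x2, 1*x1 + 5*x2 = 13, 0 <= x_i <= 7
Step 1: y^k = 0.0, reduced costs: (8.0, 7.0)
  x^k = (0.0, 0.0), subgradient = b - a^T x = 13.0
  y^{k+1} = 0.0 + 0.2*13.0 = 2.6
Step 2: y^k = 2.6, reduced costs: (5.4, -6.0)
  x^k = (0.0, 7.0), subgradient = b - a^T x = -22.0
  y^{k+1} = 2.6 + 0.2*-22.0 = -1.8
Step 3: y^k = -1.8, reduced costs: (9.8, 16.0)
  x^k = (0.0, 0.0), subgradient = b - a^T x = 13.0
  y^{k+1} = -1.8 + 0.2*13.0 = 0.8
Step 4: y^k = 0.8, reduced costs: (7.2, 3.0)
  x^k = (0.0, 0.0), subgradient = b - a^T x = 13.0
  y^{k+1} = 0.8 + 0.2*13.0 = 3.4
Dual objective at y_4 = 3.4: reduced costs (4.6, -10.0), box minimizer x = (0.0, 7.0)
g(y_4) = b*y + (c1 - a1*y)*x1 + (c2 - a2*y)*x2 = 13*3.4 + 4.6*0.0 + (-10.0)*7.0 = 44.2 + 0.0 - 70.0 = -25.8


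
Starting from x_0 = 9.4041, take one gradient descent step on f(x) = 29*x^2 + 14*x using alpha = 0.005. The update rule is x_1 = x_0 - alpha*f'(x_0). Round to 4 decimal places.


We compute the gradient at x_0 and apply the update.
f'(x) = 58*x + 14
f'(9.4041) = 58*9.4041 + 14 = 559.4378
x_1 = 9.4041 - 0.005*559.4378 = 6.6069


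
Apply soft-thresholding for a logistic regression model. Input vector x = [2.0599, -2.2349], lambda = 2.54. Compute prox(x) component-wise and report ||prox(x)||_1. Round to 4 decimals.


Soft-thresholding with lambda = 2.54:
prox(2.0599) = sign(2.0599)*max(|2.0599| - 2.54, 0) = 0.0
prox(-2.2349) = sign(-2.2349)*max(|-2.2349| - 2.54, 0) = 0.0
prox(x) = [0.0, 0.0]
||prox(x)||_1 = 0.0 + 0.0 = 0.0


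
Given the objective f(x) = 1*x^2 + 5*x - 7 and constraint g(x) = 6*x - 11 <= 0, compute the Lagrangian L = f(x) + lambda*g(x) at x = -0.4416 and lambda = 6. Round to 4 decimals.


Step 1: Evaluate f(x).
f(-0.4416) = 1*(-0.4416)^2 + 5*(-0.4416) - 7 = -9.013
Step 2: Evaluate g(x).
g(-0.4416) = 6*-0.4416 - 11 = -13.6496
Step 3: Compute Lagrangian.
L = -9.013 + 6*-13.6496 = -90.9106


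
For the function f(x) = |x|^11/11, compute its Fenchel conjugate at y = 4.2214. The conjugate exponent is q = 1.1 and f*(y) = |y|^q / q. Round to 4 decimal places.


The conjugate exponent q satisfies 1/p + 1/q = 1.
p = 11, so q = 11/(11 - 1) = 1.1
|y|^q = 4.2214^1.1 = 4.8753
f*(4.2214) = 4.8753 / 1.1 = 4.4321


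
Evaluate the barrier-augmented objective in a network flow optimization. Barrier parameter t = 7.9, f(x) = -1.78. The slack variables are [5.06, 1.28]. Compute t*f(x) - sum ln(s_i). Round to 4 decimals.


Step 1: Compute log-barrier.
ln values: [1.6214, 0.2469]
phi = -(1.6214 + 0.2469) = -1.8682
Step 2: Compute augmented objective.
t*f(x) = 7.9*-1.78 = -14.062
Total = -14.062 - 1.8682 = -15.9302


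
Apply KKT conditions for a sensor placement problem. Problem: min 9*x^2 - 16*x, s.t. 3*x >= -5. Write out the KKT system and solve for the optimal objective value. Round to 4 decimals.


Step 1: Try lambda = 0 (constraint inactive).
Stationarity: 2*9*x - 16 = 0
x* = 16/(2*9) = 8/9 = 0.8889 (rounded; the exact value 8/9 is used below)
Check constraint: 3*0.8889 = 2.6667 >= -5 -- satisfied.
Step 2: Compute optimal value.
f(x*) = 9*(8/9)^2 - 16*(8/9) = -7.1111


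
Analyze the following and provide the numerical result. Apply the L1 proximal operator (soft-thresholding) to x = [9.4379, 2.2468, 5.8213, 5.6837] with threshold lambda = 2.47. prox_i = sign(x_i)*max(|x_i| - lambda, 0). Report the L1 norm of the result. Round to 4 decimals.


Soft-thresholding with lambda = 2.47:
prox(9.4379) = sign(9.4379)*max(|9.4379| - 2.47, 0) = 6.9679
prox(2.2468) = sign(2.2468)*max(|2.2468| - 2.47, 0) = 0.0
prox(5.8213) = sign(5.8213)*max(|5.8213| - 2.47, 0) = 3.3513
prox(5.6837) = sign(5.6837)*max(|5.6837| - 2.47, 0) = 3.2137
prox(x) = [6.9679, 0.0, 3.3513, 3.2137]
||prox(x)||_1 = 6.9679 + 0.0 + 3.3513 + 3.2137 = 13.5329


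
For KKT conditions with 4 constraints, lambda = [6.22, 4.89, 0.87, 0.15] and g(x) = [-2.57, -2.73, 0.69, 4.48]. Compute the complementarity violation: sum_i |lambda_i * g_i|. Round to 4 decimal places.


KKT complementary slackness check:
lambda_1 * g_1 = 6.22 * -2.57 = -15.9854
lambda_2 * g_2 = 4.89 * -2.73 = -13.3497
lambda_3 * g_3 = 0.87 * 0.69 = 0.6003
lambda_4 * g_4 = 0.15 * 4.48 = 0.672
Total violation = 15.9854 + 13.3497 + 0.6003 + 0.672 = 30.6074


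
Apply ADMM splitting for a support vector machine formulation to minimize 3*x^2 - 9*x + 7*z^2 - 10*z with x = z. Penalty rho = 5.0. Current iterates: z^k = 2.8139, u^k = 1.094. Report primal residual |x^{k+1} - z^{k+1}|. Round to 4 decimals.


ADMM iteration with rho = 5.0, z^k = 2.8139, u^k = 1.094
Step 1: x-update.
Minimize 3*x^2 - 9*x + (5.0/2)*(x - 2.8139 + 1.094)^2
FOC: (2*3 + 5.0)*x = 9 + 5.0*(2.8139 - 1.094)
x^{k+1} = 1.6
Step 2: z-update.
Minimize 7*z^2 - 10*z + (5.0/2)*(1.6 - z + 1.094)^2
FOC: (2*7 + 5.0)*z = 10 + 5.0*(1.6 + 1.094)
z^{k+1} = 1.2353
Step 3: u-update.
u^{k+1} = 1.094 + 1.6 - 1.2353 = 1.4587
Step 4: Primal residual = |1.6 - 1.2353| = 0.3647


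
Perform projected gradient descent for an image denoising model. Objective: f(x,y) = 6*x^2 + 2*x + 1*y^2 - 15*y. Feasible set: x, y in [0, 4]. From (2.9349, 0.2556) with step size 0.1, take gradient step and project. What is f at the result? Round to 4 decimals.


Step 1: Compute gradient at (2.9349, 0.2556).
grad_x = 2*6*2.9349 + 2 = 37.2188
grad_y = 2*1*0.2556 - 15 = -14.4888
Step 2: Gradient step.
x_raw = 2.9349 - 0.1*37.2188 = -0.787
y_raw = 0.2556 - 0.1*-14.4888 = 1.7045
Step 3: Project onto [0, 4].
x_proj = clip(-0.787) = 0.0
y_proj = clip(1.7045) = 1.7045
Step 4: Evaluate f.
f(0.0, 1.7045) = -22.6619


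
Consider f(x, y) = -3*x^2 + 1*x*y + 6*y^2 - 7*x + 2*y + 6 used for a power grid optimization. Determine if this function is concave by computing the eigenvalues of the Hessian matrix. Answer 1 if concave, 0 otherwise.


The Hessian of f(x,y) = -3*x^2 + 1*x*y + 6*y^2 - 7*x + 2*y + 6 is:
H = [[-6, 1], [1, 12]]
Trace = -6 + 12 = 6
Determinant = -6*12 - (1)^2 = -73
Discriminant = (6)^2 - 4*-73 = 328.0
Eigenvalues: lambda_1 = -6.0554, lambda_2 = 12.0554
The function is not concave.

0


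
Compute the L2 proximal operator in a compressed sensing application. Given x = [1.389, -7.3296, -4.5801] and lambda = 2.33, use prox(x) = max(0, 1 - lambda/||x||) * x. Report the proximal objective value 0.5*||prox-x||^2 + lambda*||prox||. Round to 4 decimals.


Step 1: Compute ||x||.
||x|| = 8.7538
Step 2: Compute scaling factor.
scale = max(0, 1 - 2.33/8.7538) = 0.7338
Step 3: prox(x) = [1.0193, -5.3787, -3.361]
||prox(x)|| = 6.4238
Step 4: Proximal objective.
0.5*||prox-x||^2 = 2.7145
lambda*||prox|| = 14.9675
Total = 17.682


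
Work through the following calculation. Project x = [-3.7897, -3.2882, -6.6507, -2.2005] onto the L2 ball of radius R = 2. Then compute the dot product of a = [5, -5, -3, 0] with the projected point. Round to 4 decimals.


Step 1: Compute ||x|| (intermediates to 6 decimals).
||x|| = sqrt((-3.7897)^2 + (-3.2882)^2 + (-6.6507)^2 + (-2.2005)^2) = 8.616733
Step 2: Project.
Since ||x|| > R, scale = R/||x|| = 2/8.616733 = 0.232107, proj(x) = scale * x
proj(x) = [-0.879616, -0.763214, -1.543674, -0.510751]
Step 3: Dot product.
a^T * proj(x) = 5*(-0.879616) - 5*(-0.763214) - 3*(-1.543674) + 0*(-0.510751) = 4.049


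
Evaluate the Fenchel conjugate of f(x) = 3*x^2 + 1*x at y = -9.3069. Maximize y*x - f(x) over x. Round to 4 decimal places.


f*(y) = sup_x {y*x - a*x^2 - b*x} = sup_x {(y-b)*x - a*x^2}
FOC: (y - b) - 2a*x = 0 => x* = (y - b)/(2a)
x* = (-9.3069 - 1)/(2*3) = -1.7178
f*(-9.3069) = (y-b)^2/(4a) = (-9.3069 - 1)^2/(4*3)
= 106.2322/12 = 8.8527


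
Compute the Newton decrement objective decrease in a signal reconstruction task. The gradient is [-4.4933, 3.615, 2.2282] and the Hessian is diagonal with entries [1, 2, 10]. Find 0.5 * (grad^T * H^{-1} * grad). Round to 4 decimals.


Step 1: H is diagonal, so H^(-1) * g = [-4.4933, 1.8075, 0.2228].
Step 2: g^T H^(-1) g = sum_i g_i^2 / H_ii
  = (-4.4933)^2/1 + (3.615)^2/2 + (2.2282)^2/10
  = 20.1897 + 6.5341 + 0.4965 = 27.2203
Step 3: Objective decrease = 0.5 * g^T H^(-1) g = 13.6102


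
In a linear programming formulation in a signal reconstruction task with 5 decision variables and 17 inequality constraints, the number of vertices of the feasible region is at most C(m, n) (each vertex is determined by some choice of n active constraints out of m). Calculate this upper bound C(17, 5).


Each vertex corresponds to some choice of n active constraints out of m, so the number of vertices is at most C(m, n) = m! / (n!(m-n)!).
m = 17, n = 5
Numerator: 17 * 16 * 15 * 14 * 13
Denominator: 5! = 120
C(17, 5) = 6188


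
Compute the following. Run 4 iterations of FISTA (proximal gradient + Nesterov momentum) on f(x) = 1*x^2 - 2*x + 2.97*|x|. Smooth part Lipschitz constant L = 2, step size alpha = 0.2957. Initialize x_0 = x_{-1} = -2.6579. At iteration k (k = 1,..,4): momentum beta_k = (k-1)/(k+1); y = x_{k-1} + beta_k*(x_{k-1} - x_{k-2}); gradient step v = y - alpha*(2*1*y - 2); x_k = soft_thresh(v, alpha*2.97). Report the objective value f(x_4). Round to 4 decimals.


FISTA on f(x) = 1*x^2 - 2*x + 2.97*|x|
L = 2, alpha = 0.2957
Iteration 1: beta = 0.0, y = -2.6579 + 0.0*(-2.6579 + 2.6579) = -2.6579
  grad(y) = -7.3158, v = y - alpha*grad = -0.4946
  prox(v) = soft_thresh(-0.4946, 0.8782) = 0.0
Iteration 2: beta = 0.3333, y = 0.0 + 0.3333*(0.0 + 2.6579) = 0.886
  grad(y) = -0.2281, v = y - alpha*grad = 0.9534
  prox(v) = soft_thresh(0.9534, 0.8782) = 0.0752
Iteration 3: beta = 0.5, y = 0.0752 + 0.5*(0.0752 - 0.0) = 0.1128
  grad(y) = -1.7745, v = y - alpha*grad = 0.6375
  prox(v) = soft_thresh(0.6375, 0.8782) = 0.0
Iteration 4: beta = 0.6, y = 0.0 + 0.6*(0.0 - 0.0752) = -0.0451
  grad(y) = -2.0902, v = y - alpha*grad = 0.573
  prox(v) = soft_thresh(0.573, 0.8782) = 0.0
f(x_4) = 1*0.0^2 - 2*0.0 + 2.97*|0.0| = 0.0


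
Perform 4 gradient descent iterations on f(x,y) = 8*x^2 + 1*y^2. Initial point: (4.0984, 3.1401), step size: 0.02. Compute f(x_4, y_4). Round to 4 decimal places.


Gradient descent on f(x,y) = 8*x^2 + 1*y^2.
Starting point: (4.0984, 3.1401), alpha = 0.02
Step 1: grad_x = 2*8*4.0984 = 65.5744, grad_y = 2*1*3.1401 = 6.2802
  x_1 = 4.0984 - 0.02*65.5744 = 2.7869
  y_1 = 3.1401 - 0.02*6.2802 = 3.0145
Step 2: grad_x = 2*8*2.7869 = 44.5906, grad_y = 2*1*3.0145 = 6.029
  x_2 = 2.7869 - 0.02*44.5906 = 1.8951
  y_2 = 3.0145 - 0.02*6.029 = 2.8939
Step 3: grad_x = 2*8*1.8951 = 30.3216, grad_y = 2*1*2.8939 = 5.7878
  x_3 = 1.8951 - 0.02*30.3216 = 1.2887
  y_3 = 2.8939 - 0.02*5.7878 = 2.7782
Step 4: grad_x = 2*8*1.2887 = 20.6187, grad_y = 2*1*2.7782 = 5.5563
  x_4 = 1.2887 - 0.02*20.6187 = 0.8763
  y_4 = 2.7782 - 0.02*5.5563 = 2.667
f(0.8763, 2.667) = 8*0.8763^2 + 1*2.667^2 = 13.2562


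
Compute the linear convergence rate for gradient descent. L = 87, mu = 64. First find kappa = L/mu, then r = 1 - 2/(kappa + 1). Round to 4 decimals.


Step 1: Compute the condition number.
kappa = L/mu = 87/64 = 1.3594
Step 2: Compute the convergence rate.
r = 1 - 2/(kappa + 1) = 1 - 2*mu/(L + mu) = (L - mu)/(L + mu) = 23/151 = 0.1523


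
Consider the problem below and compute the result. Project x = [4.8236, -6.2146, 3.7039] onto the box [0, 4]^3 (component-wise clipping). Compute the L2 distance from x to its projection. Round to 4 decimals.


Project each component onto [0, 4].
clip(4.8236) = 4.0, clip(-6.2146) = 0.0, clip(3.7039) = 3.7039
Projection = [4.0, 0.0, 3.7039]
Squared diffs: [0.6783, 38.6213, 0.0]
Distance = sqrt(39.2996) = 6.2689


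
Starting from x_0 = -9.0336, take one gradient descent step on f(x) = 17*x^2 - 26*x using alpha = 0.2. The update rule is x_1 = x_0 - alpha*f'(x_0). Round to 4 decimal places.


We compute the gradient at x_0 and apply the update.
f'(x) = 34*x - 26
f'(-9.0336) = 34*-9.0336 - 26 = -333.1424
x_1 = -9.0336 - 0.2*-333.1424 = 57.5949


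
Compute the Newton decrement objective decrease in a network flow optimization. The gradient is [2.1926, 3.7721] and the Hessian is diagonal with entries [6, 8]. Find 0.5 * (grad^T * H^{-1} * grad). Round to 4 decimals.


Step 1: H is diagonal, so H^(-1) * g = [0.3654, 0.4715].
Step 2: g^T H^(-1) g = sum_i g_i^2 / H_ii
  = (2.1926)^2/6 + (3.7721)^2/8
  = 0.8012 + 1.7786 = 2.5798
Step 3: Objective decrease = 0.5 * g^T H^(-1) g = 1.2899


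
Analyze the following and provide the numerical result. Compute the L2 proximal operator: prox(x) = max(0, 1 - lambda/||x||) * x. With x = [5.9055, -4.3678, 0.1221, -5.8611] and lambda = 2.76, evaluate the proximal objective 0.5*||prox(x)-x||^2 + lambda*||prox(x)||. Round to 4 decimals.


Step 1: Compute ||x||.
||x|| = 9.3979
Step 2: Compute scaling factor.
scale = max(0, 1 - 2.76/9.3979) = 0.7063
Step 3: prox(x) = [4.1712, -3.085, 0.0862, -4.1398]
||prox(x)|| = 6.6379
Step 4: Proximal objective.
0.5*||prox-x||^2 = 3.8088
lambda*||prox|| = 18.3206
Total = 22.1293


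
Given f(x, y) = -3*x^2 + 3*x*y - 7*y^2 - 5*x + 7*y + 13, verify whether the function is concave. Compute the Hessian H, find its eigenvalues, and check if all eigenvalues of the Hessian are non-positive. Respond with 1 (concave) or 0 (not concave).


The Hessian of f(x,y) = -3*x^2 + 3*x*y - 7*y^2 - 5*x + 7*y + 13 is:
H = [[-6, 3], [3, -14]]
Trace = -6 - 14 = -20
Determinant = -6*-14 - (3)^2 = 75
Discriminant = (-20)^2 - 4*75 = 100.0
Eigenvalues: lambda_1 = -15.0, lambda_2 = -5.0
The function is concave.

1


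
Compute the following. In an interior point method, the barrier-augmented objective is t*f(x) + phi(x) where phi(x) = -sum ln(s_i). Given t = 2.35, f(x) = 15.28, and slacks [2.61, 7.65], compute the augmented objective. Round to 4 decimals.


Step 1: Compute log-barrier.
ln values: [0.9594, 2.0347]
phi = -(0.9594 + 2.0347) = -2.9941
Step 2: Compute augmented objective.
t*f(x) = 2.35*15.28 = 35.908
Total = 35.908 - 2.9941 = 32.9139


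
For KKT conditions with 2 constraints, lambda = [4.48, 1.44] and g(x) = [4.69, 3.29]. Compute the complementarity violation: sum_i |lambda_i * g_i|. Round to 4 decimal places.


KKT complementary slackness check:
lambda_1 * g_1 = 4.48 * 4.69 = 21.0112
lambda_2 * g_2 = 1.44 * 3.29 = 4.7376
Total violation = 21.0112 + 4.7376 = 25.7488


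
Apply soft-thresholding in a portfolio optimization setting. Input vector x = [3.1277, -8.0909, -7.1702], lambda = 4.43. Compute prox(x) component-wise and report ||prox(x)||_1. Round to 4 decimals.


Soft-thresholding with lambda = 4.43:
prox(3.1277) = sign(3.1277)*max(|3.1277| - 4.43, 0) = 0.0
prox(-8.0909) = sign(-8.0909)*max(|-8.0909| - 4.43, 0) = -3.6609
prox(-7.1702) = sign(-7.1702)*max(|-7.1702| - 4.43, 0) = -2.7402
prox(x) = [0.0, -3.6609, -2.7402]
||prox(x)||_1 = 0.0 + 3.6609 + 2.7402 = 6.4011


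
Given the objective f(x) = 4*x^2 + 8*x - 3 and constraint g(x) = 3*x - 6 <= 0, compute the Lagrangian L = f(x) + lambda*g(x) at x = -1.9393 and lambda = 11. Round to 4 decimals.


Step 1: Evaluate f(x).
f(-1.9393) = 4*(-1.9393)^2 + 8*(-1.9393) - 3 = -3.4709
Step 2: Evaluate g(x).
g(-1.9393) = 3*-1.9393 - 6 = -11.8179
Step 3: Compute Lagrangian.
L = -3.4709 + 11*-11.8179 = -133.4678


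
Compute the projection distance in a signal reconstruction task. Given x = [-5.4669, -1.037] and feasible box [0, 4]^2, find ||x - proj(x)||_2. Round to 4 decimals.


Project each component onto [0, 4].
clip(-5.4669) = 0.0, clip(-1.037) = 0.0
Projection = [0.0, 0.0]
Squared diffs: [29.887, 1.0754]
Distance = sqrt(30.9624) = 5.5644


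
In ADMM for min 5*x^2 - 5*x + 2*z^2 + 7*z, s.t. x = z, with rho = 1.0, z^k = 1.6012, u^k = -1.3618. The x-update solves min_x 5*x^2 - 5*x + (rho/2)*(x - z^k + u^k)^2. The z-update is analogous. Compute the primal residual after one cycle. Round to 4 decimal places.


ADMM iteration with rho = 1.0, z^k = 1.6012, u^k = -1.3618
Step 1: x-update.
Minimize 5*x^2 - 5*x + (1.0/2)*(x - 1.6012 - 1.3618)^2
FOC: (2*5 + 1.0)*x = 5 + 1.0*(1.6012 + 1.3618)
x^{k+1} = 0.7239
Step 2: z-update.
Minimize 2*z^2 + 7*z + (1.0/2)*(0.7239 - z - 1.3618)^2
FOC: (2*2 + 1.0)*z = -7 + 1.0*(0.7239 - 1.3618)
z^{k+1} = -1.5276
Step 3: u-update.
u^{k+1} = -1.3618 + 0.7239 + 1.5276 = 0.8897
Step 4: Primal residual = |0.7239 + 1.5276| = 2.2515


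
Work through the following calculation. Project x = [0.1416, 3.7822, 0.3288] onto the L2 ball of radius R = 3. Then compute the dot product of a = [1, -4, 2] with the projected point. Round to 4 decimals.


Step 1: Compute ||x|| (intermediates to 6 decimals).
||x|| = sqrt(0.1416^2 + 3.7822^2 + 0.3288^2) = 3.799105
Step 2: Project.
Since ||x|| > R, scale = R/||x|| = 3/3.799105 = 0.78966, proj(x) = scale * x
proj(x) = [0.111816, 2.986652, 0.25964]
Step 3: Dot product.
a^T * proj(x) = 1*0.111816 - 4*2.986652 + 2*0.25964 = -11.3155


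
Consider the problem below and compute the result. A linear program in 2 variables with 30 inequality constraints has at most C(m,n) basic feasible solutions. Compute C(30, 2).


Each vertex corresponds to some choice of n active constraints out of m, so the number of vertices is at most C(m, n) = m! / (n!(m-n)!).
m = 30, n = 2
Numerator: 30 * 29
Denominator: 2! = 2
C(30, 2) = 435
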